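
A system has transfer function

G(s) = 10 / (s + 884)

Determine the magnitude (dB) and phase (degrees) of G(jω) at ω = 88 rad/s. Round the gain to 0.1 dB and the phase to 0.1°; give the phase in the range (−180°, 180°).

Substitute s = j88:
Numerator: 10 = 10 + j0
Denominator: (j88) + 884 = 884 + j88
|N| = √(10² + 0²) ≈ 10, ∠N ≈ 0.00°
|D| = √(884² + 88²) ≈ 888.37, ∠D ≈ 5.68°
|G| = 10 / 888.37 ≈ 0.011257
Gain = 20 log₁₀(0.011257) ≈ -38.97 dB
∠G = 0.00° − 5.68° = -5.68°

-39.0 dB, -5.7°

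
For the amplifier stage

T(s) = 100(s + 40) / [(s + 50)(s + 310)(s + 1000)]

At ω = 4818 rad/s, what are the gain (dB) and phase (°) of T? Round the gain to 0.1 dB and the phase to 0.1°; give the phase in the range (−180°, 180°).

-107.5 dB, -164.5°

At s = jω = j4818:
zero (s+40): 40 + j4818 → |·| = √(40²+4818²) = √23214724 ≈ 4818.2, ∠ = arctan(4818/40) ≈ 89.52°
pole (s+50): 50 + j4818 → |·| = √(50²+4818²) = √23215624 ≈ 4818.3, ∠ = arctan(4818/50) ≈ 89.41°
pole (s+310): 310 + j4818 → |·| = √(310²+4818²) = √23309224 ≈ 4828, ∠ = arctan(4818/310) ≈ 86.32°
pole (s+1000): 1000 + j4818 → |·| = √(1000²+4818²) = √24213124 ≈ 4920.7, ∠ = arctan(4818/1000) ≈ 78.27°
|T| = 100 · 4818.2 / 1.1447e+11 ≈ 4.2091e-06
Gain = 20 log₁₀(4.2091e-06) ≈ -107.52 dB
∠T = 89.52° − 254.00° = -164.48°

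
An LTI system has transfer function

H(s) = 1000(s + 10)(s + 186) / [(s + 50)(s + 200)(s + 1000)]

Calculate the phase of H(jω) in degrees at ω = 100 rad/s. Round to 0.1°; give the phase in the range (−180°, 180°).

16.8°

At s = jω = j100:
zero (s+10): 10 + j100 → |·| = √(10²+100²) = √10100 ≈ 100.5, ∠ = arctan(100/10) ≈ 84.29°
zero (s+186): 186 + j100 → |·| = √(186²+100²) = √44596 ≈ 211.18, ∠ = arctan(100/186) ≈ 28.26°
pole (s+50): 50 + j100 → |·| = √(50²+100²) = √12500 ≈ 111.8, ∠ = arctan(100/50) ≈ 63.43°
pole (s+200): 200 + j100 → |·| = √(200²+100²) = √50000 ≈ 223.61, ∠ = arctan(100/200) ≈ 26.57°
pole (s+1000): 1000 + j100 → |·| = √(1000²+100²) = √1010000 ≈ 1005, ∠ = arctan(100/1000) ≈ 5.71°
∠H = 112.55° − 95.71° = 16.84°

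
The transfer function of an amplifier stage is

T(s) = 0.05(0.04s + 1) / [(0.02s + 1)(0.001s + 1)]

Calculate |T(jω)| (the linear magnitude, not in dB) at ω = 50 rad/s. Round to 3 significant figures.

0.0790

At ω = 50 rad/s:
zero (1 + j50·0.04) = 1 + j2 → |·| ≈ 2.2361, ∠ ≈ 63.43°
pole (1 + j50·0.02) = 1 + j1 → |·| ≈ 1.4142, ∠ ≈ 45.00°
pole (1 + j50·0.001) = 1 + j0.05 → |·| ≈ 1.0012, ∠ ≈ 2.86°
|T| = 0.05 · 2.2361 / (1.4142 · 1.0012) ≈ 0.078964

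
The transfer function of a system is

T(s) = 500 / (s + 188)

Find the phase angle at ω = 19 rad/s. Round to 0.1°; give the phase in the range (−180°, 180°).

-5.8°

Substitute s = j19:
Numerator: 500 = 500 + j0
Denominator: (j19) + 188 = 188 + j19
|N| = √(500² + 0²) ≈ 500, ∠N ≈ 0.00°
|D| = √(188² + 19²) ≈ 188.96, ∠D ≈ 5.77°
∠T = 0.00° − 5.77° = -5.77°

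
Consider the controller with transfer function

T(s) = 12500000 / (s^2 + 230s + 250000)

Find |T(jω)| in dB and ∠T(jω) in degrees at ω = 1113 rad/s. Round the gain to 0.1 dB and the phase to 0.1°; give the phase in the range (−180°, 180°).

At s = jω = j1113:
quadratic: (j1113)² + 230·j1113 + 250000 = -988769 + j255990 → |·| ≈ 1.0214e+06, ∠ ≈ 165.48°
|T| = 12500000 / 1.0214e+06 ≈ 12.238
Gain = 20 log₁₀(12.238) ≈ 21.75 dB
∠T = 0.00° − 165.48° = -165.48°

21.8 dB, -165.5°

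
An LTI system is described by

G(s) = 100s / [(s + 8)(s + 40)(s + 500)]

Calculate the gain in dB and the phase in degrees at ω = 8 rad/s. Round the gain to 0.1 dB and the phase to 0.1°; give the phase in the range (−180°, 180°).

-49.2 dB, 32.8°

At s = jω = j8:
zero at origin: s = j8 → |·| = 8, ∠ = 90.00°
pole (s+8): 8 + j8 → |·| = √(8²+8²) = √128 ≈ 11.314, ∠ = arctan(8/8) ≈ 45.00°
pole (s+40): 40 + j8 → |·| = √(40²+8²) = √1664 ≈ 40.792, ∠ = arctan(8/40) ≈ 11.31°
pole (s+500): 500 + j8 → |·| = √(500²+8²) = √250064 ≈ 500.06, ∠ = arctan(8/500) ≈ 0.92°
|G| = 100 · 8 / 2.3079e+05 ≈ 0.0034664
Gain = 20 log₁₀(0.0034664) ≈ -49.20 dB
∠G = 90.00° − 57.23° = 32.77°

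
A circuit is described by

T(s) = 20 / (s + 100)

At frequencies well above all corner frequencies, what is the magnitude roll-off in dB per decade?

-20 dB/decade

Each pole contributes −20 dB/decade at high frequency; each zero contributes +20 dB/decade.
Net: 0 zero(s) − 1 pole(s) → -20 dB/decade.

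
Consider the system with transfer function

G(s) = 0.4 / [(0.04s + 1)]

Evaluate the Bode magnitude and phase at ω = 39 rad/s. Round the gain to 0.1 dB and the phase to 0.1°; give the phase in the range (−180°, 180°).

-13.3 dB, -57.3°

At ω = 39 rad/s:
pole (1 + j39·0.04) = 1 + j1.56 → |·| ≈ 1.853, ∠ ≈ 57.34°
|G| = 0.4 · 1 / (1.853) ≈ 0.21587
Gain = 20 log₁₀(0.21587) ≈ -13.32 dB
∠G = (0°) − (57.34°) = -57.34°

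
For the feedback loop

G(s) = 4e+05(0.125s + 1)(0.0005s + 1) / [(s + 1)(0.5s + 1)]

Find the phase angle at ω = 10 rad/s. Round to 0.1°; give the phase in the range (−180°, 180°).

At ω = 10 rad/s:
zero (1 + j10·0.125) = 1 + j1.25 → |·| ≈ 1.6008, ∠ ≈ 51.34°
zero (1 + j10·0.0005) = 1 + j0.005 → |·| ≈ 1, ∠ ≈ 0.29°
pole (1 + j10·1) = 1 + j10 → |·| ≈ 10.05, ∠ ≈ 84.29°
pole (1 + j10·0.5) = 1 + j5 → |·| ≈ 5.099, ∠ ≈ 78.69°
∠G = (51.34° + 0.29°) − (84.29° + 78.69°) = -111.35°

-111.4°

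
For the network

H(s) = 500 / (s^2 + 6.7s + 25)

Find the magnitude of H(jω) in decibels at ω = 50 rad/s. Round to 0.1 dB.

-14.0 dB

At s = jω = j50:
quadratic: (j50)² + 6.7·j50 + 25 = -2475 + j335 → |·| ≈ 2497.6, ∠ ≈ 172.29°
|H| = 500 / 2497.6 ≈ 0.20019
Gain = 20 log₁₀(0.20019) ≈ -13.97 dB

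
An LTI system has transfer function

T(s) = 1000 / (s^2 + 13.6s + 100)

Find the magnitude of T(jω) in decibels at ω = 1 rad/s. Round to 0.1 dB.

At s = jω = j1:
quadratic: (j1)² + 13.6·j1 + 100 = 99 + j13.6 → |·| ≈ 99.93, ∠ ≈ 7.82°
|T| = 1000 / 99.93 ≈ 10.007
Gain = 20 log₁₀(10.007) ≈ 20.01 dB

20.0 dB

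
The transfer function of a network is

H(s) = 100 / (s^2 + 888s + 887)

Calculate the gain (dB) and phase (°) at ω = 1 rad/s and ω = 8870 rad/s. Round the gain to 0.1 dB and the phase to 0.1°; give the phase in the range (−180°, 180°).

ω = 1: -22.0 dB, -45.1°; ω = 8870: -118.0 dB, -174.3°

Substitute s = j1:
Numerator: 100 = 100 + j0
Denominator: (j1)^2 + 888(j1) + 887 = 886 + j888
|N| = √(100² + 0²) ≈ 100, ∠N ≈ 0.00°
|D| = √(886² + 888²) ≈ 1254.4, ∠D ≈ 45.06°
|H| = 100 / 1254.4 ≈ 0.079719
Gain = 20 log₁₀(0.079719) ≈ -21.97 dB
∠H = 0.00° − 45.06° = -45.06°

Substitute s = j8870:
Numerator: 100 = 100 + j0
Denominator: (j8870)^2 + 888(j8870) + 887 = -78676013 + j7876560
|N| = √(100² + 0²) ≈ 100, ∠N ≈ 0.00°
|D| = √(78676013² + 7876560²) ≈ 7.9069e+07, ∠D ≈ 174.28°
|H| = 100 / 7.9069e+07 ≈ 1.2647e-06
Gain = 20 log₁₀(1.2647e-06) ≈ -117.96 dB
∠H = 0.00° − 174.28° = -174.28°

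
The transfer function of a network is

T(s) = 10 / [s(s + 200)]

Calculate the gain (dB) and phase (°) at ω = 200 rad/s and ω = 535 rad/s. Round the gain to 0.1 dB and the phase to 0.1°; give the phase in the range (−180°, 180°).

At s = jω = j200:
pole (s+200): 200 + j200 → |·| = √(200²+200²) = √80000 ≈ 282.84, ∠ = arctan(200/200) ≈ 45.00°
pole at origin: |s| = 200, ∠ = 90.00° (in denominator)
|T| = 10 / 56568 ≈ 0.00017678
Gain = 20 log₁₀(0.00017678) ≈ -75.05 dB
∠T = 0.00° − 135.00° = -135.00°

At s = jω = j535:
pole (s+200): 200 + j535 → |·| = √(200²+535²) = √326225 ≈ 571.16, ∠ = arctan(535/200) ≈ 69.50°
pole at origin: |s| = 535, ∠ = 90.00° (in denominator)
|T| = 10 / 3.0557e+05 ≈ 3.2726e-05
Gain = 20 log₁₀(3.2726e-05) ≈ -89.70 dB
∠T = 0.00° − 159.50° = -159.50°

ω = 200: -75.1 dB, -135.0°; ω = 535: -89.7 dB, -159.5°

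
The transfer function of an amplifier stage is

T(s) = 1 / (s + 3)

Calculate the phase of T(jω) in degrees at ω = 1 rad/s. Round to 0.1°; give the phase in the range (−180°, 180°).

-18.4°

Substitute s = j1:
Numerator: 1 = 1 + j0
Denominator: (j1) + 3 = 3 + j1
|N| = √(1² + 0²) ≈ 1, ∠N ≈ 0.00°
|D| = √(3² + 1²) ≈ 3.1623, ∠D ≈ 18.43°
∠T = 0.00° − 18.43° = -18.43°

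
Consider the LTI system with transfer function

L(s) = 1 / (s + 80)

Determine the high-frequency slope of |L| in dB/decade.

Each pole contributes −20 dB/decade at high frequency; each zero contributes +20 dB/decade.
Net: 0 zero(s) − 1 pole(s) → -20 dB/decade.

-20 dB/decade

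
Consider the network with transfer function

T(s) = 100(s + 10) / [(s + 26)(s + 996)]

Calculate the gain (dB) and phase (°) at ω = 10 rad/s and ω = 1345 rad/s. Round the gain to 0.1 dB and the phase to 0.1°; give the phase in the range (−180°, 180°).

ω = 10: -25.9 dB, 23.4°; ω = 1345: -24.5 dB, -52.8°

At s = jω = j10:
zero (s+10): 10 + j10 → |·| = √(10²+10²) = √200 ≈ 14.142, ∠ = arctan(10/10) ≈ 45.00°
pole (s+26): 26 + j10 → |·| = √(26²+10²) = √776 ≈ 27.857, ∠ = arctan(10/26) ≈ 21.04°
pole (s+996): 996 + j10 → |·| = √(996²+10²) = √992116 ≈ 996.05, ∠ = arctan(10/996) ≈ 0.58°
|T| = 100 · 14.142 / 27747 ≈ 0.050968
Gain = 20 log₁₀(0.050968) ≈ -25.85 dB
∠T = 45.00° − 21.62° = 23.38°

At s = jω = j1345:
zero (s+10): 10 + j1345 → |·| = √(10²+1345²) = √1809125 ≈ 1345, ∠ = arctan(1345/10) ≈ 89.57°
pole (s+26): 26 + j1345 → |·| = √(26²+1345²) = √1809701 ≈ 1345.3, ∠ = arctan(1345/26) ≈ 88.89°
pole (s+996): 996 + j1345 → |·| = √(996²+1345²) = √2801041 ≈ 1673.6, ∠ = arctan(1345/996) ≈ 53.48°
|T| = 100 · 1345 / 2.2515e+06 ≈ 0.059738
Gain = 20 log₁₀(0.059738) ≈ -24.47 dB
∠T = 89.57° − 142.37° = -52.80°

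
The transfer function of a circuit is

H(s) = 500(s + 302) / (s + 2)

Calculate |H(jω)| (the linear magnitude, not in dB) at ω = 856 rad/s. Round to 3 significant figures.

530

At s = jω = j856:
zero (s+302): 302 + j856 → |·| = √(302²+856²) = √823940 ≈ 907.71, ∠ = arctan(856/302) ≈ 70.57°
pole (s+2): 2 + j856 → |·| = √(2²+856²) = √732740 ≈ 856, ∠ = arctan(856/2) ≈ 89.87°
|H| = 500 · 907.71 / 856 ≈ 530.2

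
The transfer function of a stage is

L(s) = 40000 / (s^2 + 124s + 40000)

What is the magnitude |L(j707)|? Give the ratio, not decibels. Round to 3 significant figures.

At s = jω = j707:
quadratic: (j707)² + 124·j707 + 40000 = -459849 + j87668 → |·| ≈ 4.6813e+05, ∠ ≈ 169.21°
|L| = 40000 / 4.6813e+05 ≈ 0.085446

0.0854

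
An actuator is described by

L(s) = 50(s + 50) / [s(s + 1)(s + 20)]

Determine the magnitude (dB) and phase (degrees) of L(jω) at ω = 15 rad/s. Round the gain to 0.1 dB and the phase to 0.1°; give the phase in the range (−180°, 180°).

-6.7 dB, 163.6°

At s = jω = j15:
zero (s+50): 50 + j15 → |·| = √(50²+15²) = √2725 ≈ 52.202, ∠ = arctan(15/50) ≈ 16.70°
pole (s+1): 1 + j15 → |·| = √(1²+15²) = √226 ≈ 15.033, ∠ = arctan(15/1) ≈ 86.19°
pole (s+20): 20 + j15 → |·| = √(20²+15²) = √625 ≈ 25, ∠ = arctan(15/20) ≈ 36.87°
pole at origin: |s| = 15, ∠ = 90.00° (in denominator)
|L| = 50 · 52.202 / 5637.4 ≈ 0.463
Gain = 20 log₁₀(0.463) ≈ -6.69 dB
∠L = 16.70° − 213.06° = -196.36° ≡ 163.64° (principal value)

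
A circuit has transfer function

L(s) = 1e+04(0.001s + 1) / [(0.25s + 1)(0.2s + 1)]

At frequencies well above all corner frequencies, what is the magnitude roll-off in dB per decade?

-20 dB/decade

Each pole contributes −20 dB/decade at high frequency; each zero contributes +20 dB/decade.
Net: 1 zero(s) − 2 pole(s) → -20 dB/decade.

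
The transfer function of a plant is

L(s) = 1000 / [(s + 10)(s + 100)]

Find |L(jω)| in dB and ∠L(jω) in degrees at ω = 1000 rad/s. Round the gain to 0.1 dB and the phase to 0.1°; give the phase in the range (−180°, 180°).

At s = jω = j1000:
pole (s+10): 10 + j1000 → |·| = √(10²+1000²) = √1000100 ≈ 1000, ∠ = arctan(1000/10) ≈ 89.43°
pole (s+100): 100 + j1000 → |·| = √(100²+1000²) = √1010000 ≈ 1005, ∠ = arctan(1000/100) ≈ 84.29°
|L| = 1000 / 1.005e+06 ≈ 0.00099502
Gain = 20 log₁₀(0.00099502) ≈ -60.04 dB
∠L = 0.00° − 173.72° = -173.72°

-60.0 dB, -173.7°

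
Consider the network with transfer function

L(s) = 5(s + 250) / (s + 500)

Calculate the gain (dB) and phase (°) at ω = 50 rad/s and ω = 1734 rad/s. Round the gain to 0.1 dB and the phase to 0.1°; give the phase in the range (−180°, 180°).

ω = 50: 8.1 dB, 5.6°; ω = 1734: 13.7 dB, 7.9°

At s = jω = j50:
zero (s+250): 250 + j50 → |·| = √(250²+50²) = √65000 ≈ 254.95, ∠ = arctan(50/250) ≈ 11.31°
pole (s+500): 500 + j50 → |·| = √(500²+50²) = √252500 ≈ 502.49, ∠ = arctan(50/500) ≈ 5.71°
|L| = 5 · 254.95 / 502.49 ≈ 2.5369
Gain = 20 log₁₀(2.5369) ≈ 8.09 dB
∠L = 11.31° − 5.71° = 5.60°

At s = jω = j1734:
zero (s+250): 250 + j1734 → |·| = √(250²+1734²) = √3069256 ≈ 1751.9, ∠ = arctan(1734/250) ≈ 81.80°
pole (s+500): 500 + j1734 → |·| = √(500²+1734²) = √3256756 ≈ 1804.6, ∠ = arctan(1734/500) ≈ 73.92°
|L| = 5 · 1751.9 / 1804.6 ≈ 4.854
Gain = 20 log₁₀(4.854) ≈ 13.72 dB
∠L = 81.80° − 73.92° = 7.88°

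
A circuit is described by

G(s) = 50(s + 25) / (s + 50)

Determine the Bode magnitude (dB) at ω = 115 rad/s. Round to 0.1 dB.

At s = jω = j115:
zero (s+25): 25 + j115 → |·| = √(25²+115²) = √13850 ≈ 117.69, ∠ = arctan(115/25) ≈ 77.74°
pole (s+50): 50 + j115 → |·| = √(50²+115²) = √15725 ≈ 125.4, ∠ = arctan(115/50) ≈ 66.50°
|G| = 50 · 117.69 / 125.4 ≈ 46.926
Gain = 20 log₁₀(46.926) ≈ 33.43 dB

33.4 dB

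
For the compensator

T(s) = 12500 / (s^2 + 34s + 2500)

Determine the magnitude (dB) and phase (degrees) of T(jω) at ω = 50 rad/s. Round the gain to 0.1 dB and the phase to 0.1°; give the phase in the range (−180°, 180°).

17.3 dB, -90.0°

At s = jω = j50:
quadratic: (j50)² + 34·j50 + 2500 = 0 + j1700 → |·| ≈ 1700, ∠ ≈ 90.00°
|T| = 12500 / 1700 ≈ 7.3529
Gain = 20 log₁₀(7.3529) ≈ 17.33 dB
∠T = 0.00° − 90.00° = -90.00°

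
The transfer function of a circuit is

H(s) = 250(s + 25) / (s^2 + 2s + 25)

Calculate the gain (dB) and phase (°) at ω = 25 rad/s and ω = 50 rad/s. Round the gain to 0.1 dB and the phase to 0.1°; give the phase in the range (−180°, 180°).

At s = jω = j25:
zero (s+25): 25 + j25 → |·| = √(25²+25²) = √1250 ≈ 35.355, ∠ = arctan(25/25) ≈ 45.00°
quadratic: (j25)² + 2·j25 + 25 = -600 + j50 → |·| ≈ 602.08, ∠ ≈ 175.24°
|H| = 250 · 35.355 / 602.08 ≈ 14.68
Gain = 20 log₁₀(14.68) ≈ 23.33 dB
∠H = 45.00° − 175.24° = -130.24°

At s = jω = j50:
zero (s+25): 25 + j50 → |·| = √(25²+50²) = √3125 ≈ 55.902, ∠ = arctan(50/25) ≈ 63.43°
quadratic: (j50)² + 2·j50 + 25 = -2475 + j100 → |·| ≈ 2477, ∠ ≈ 177.69°
|H| = 250 · 55.902 / 2477 ≈ 5.6421
Gain = 20 log₁₀(5.6421) ≈ 15.03 dB
∠H = 63.43° − 177.69° = -114.26°

ω = 25: 23.3 dB, -130.2°; ω = 50: 15.0 dB, -114.3°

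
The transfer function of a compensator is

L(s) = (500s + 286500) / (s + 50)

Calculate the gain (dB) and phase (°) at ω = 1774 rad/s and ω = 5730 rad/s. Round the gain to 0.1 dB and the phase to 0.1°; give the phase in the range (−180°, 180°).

Substitute s = j1774:
Numerator: 500(j1774) + 286500 = 286500 + j887000
Denominator: (j1774) + 50 = 50 + j1774
|N| = √(286500² + 887000²) ≈ 9.3212e+05, ∠N ≈ 72.10°
|D| = √(50² + 1774²) ≈ 1774.7, ∠D ≈ 88.39°
|L| = 9.3212e+05 / 1774.7 ≈ 525.23
Gain = 20 log₁₀(525.23) ≈ 54.41 dB
∠L = 72.10° − 88.39° = -16.29°

Substitute s = j5730:
Numerator: 500(j5730) + 286500 = 286500 + j2865000
Denominator: (j5730) + 50 = 50 + j5730
|N| = √(286500² + 2865000²) ≈ 2.8793e+06, ∠N ≈ 84.29°
|D| = √(50² + 5730²) ≈ 5730.2, ∠D ≈ 89.50°
|L| = 2.8793e+06 / 5730.2 ≈ 502.48
Gain = 20 log₁₀(502.48) ≈ 54.02 dB
∠L = 84.29° − 89.50° = -5.21°

ω = 1774: 54.4 dB, -16.3°; ω = 5730: 54.0 dB, -5.2°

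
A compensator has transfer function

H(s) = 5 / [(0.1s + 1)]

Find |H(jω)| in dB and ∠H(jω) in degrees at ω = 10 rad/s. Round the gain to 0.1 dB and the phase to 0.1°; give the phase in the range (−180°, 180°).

At ω = 10 rad/s:
pole (1 + j10·0.1) = 1 + j1 → |·| ≈ 1.4142, ∠ ≈ 45.00°
|H| = 5 · 1 / (1.4142) ≈ 3.5356
Gain = 20 log₁₀(3.5356) ≈ 10.97 dB
∠H = (0°) − (45.00°) = -45.00°

11.0 dB, -45.0°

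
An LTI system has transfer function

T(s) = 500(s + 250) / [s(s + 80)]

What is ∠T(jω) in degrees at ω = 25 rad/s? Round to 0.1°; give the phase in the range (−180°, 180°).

At s = jω = j25:
zero (s+250): 250 + j25 → |·| = √(250²+25²) = √63125 ≈ 251.25, ∠ = arctan(25/250) ≈ 5.71°
pole (s+80): 80 + j25 → |·| = √(80²+25²) = √7025 ≈ 83.815, ∠ = arctan(25/80) ≈ 17.35°
pole at origin: |s| = 25, ∠ = 90.00° (in denominator)
∠T = 5.71° − 107.35° = -101.64°

-101.6°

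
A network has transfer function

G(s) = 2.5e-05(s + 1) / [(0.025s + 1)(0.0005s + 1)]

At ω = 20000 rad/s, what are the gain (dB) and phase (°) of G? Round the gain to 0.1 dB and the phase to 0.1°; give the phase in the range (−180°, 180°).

At ω = 20000 rad/s:
zero (1 + j20000·1) = 1 + j20000 → |·| ≈ 20000, ∠ ≈ 90.00°
pole (1 + j20000·0.025) = 1 + j500 → |·| ≈ 500, ∠ ≈ 89.89°
pole (1 + j20000·0.0005) = 1 + j10 → |·| ≈ 10.05, ∠ ≈ 84.29°
|G| = 2.5e-05 · 20000 / (500 · 10.05) ≈ 9.9502e-05
Gain = 20 log₁₀(9.9502e-05) ≈ -80.04 dB
∠G = (90.00°) − (89.89° + 84.29°) = -84.18°

-80.0 dB, -84.2°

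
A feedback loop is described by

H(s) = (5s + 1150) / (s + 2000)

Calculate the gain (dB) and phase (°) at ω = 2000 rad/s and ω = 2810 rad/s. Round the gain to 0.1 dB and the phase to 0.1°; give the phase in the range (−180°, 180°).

Substitute s = j2000:
Numerator: 5(j2000) + 1150 = 1150 + j10000
Denominator: (j2000) + 2000 = 2000 + j2000
|N| = √(1150² + 10000²) ≈ 10066, ∠N ≈ 83.44°
|D| = √(2000² + 2000²) ≈ 2828.4, ∠D ≈ 45.00°
|H| = 10066 / 2828.4 ≈ 3.5589
Gain = 20 log₁₀(3.5589) ≈ 11.03 dB
∠H = 83.44° − 45.00° = 38.44°

Substitute s = j2810:
Numerator: 5(j2810) + 1150 = 1150 + j14050
Denominator: (j2810) + 2000 = 2000 + j2810
|N| = √(1150² + 14050²) ≈ 14097, ∠N ≈ 85.32°
|D| = √(2000² + 2810²) ≈ 3449.1, ∠D ≈ 54.56°
|H| = 14097 / 3449.1 ≈ 4.0872
Gain = 20 log₁₀(4.0872) ≈ 12.23 dB
∠H = 85.32° − 54.56° = 30.76°

ω = 2000: 11.0 dB, 38.4°; ω = 2810: 12.2 dB, 30.8°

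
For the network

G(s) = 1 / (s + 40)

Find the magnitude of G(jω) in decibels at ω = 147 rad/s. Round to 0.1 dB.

-43.7 dB

At s = jω = j147:
pole (s+40): 40 + j147 → |·| = √(40²+147²) = √23209 ≈ 152.35, ∠ = arctan(147/40) ≈ 74.78°
|G| = 1 / 152.35 ≈ 0.0065638
Gain = 20 log₁₀(0.0065638) ≈ -43.66 dB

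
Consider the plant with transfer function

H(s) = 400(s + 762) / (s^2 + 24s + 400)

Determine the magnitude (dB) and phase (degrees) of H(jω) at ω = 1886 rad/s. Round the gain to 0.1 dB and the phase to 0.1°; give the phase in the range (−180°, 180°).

-12.8 dB, -111.3°

At s = jω = j1886:
zero (s+762): 762 + j1886 → |·| = √(762²+1886²) = √4137640 ≈ 2034.1, ∠ = arctan(1886/762) ≈ 68.00°
quadratic: (j1886)² + 24·j1886 + 400 = -3556596 + j45264 → |·| ≈ 3.5569e+06, ∠ ≈ 179.27°
|H| = 400 · 2034.1 / 3.5569e+06 ≈ 0.22875
Gain = 20 log₁₀(0.22875) ≈ -12.81 dB
∠H = 68.00° − 179.27° = -111.27°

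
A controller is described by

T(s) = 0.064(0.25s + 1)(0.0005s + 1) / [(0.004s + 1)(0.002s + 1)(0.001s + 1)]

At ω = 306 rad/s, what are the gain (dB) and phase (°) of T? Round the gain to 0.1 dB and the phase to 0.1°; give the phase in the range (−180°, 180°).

At ω = 306 rad/s:
zero (1 + j306·0.25) = 1 + j76.5 → |·| ≈ 76.507, ∠ ≈ 89.25°
zero (1 + j306·0.0005) = 1 + j0.153 → |·| ≈ 1.0116, ∠ ≈ 8.70°
pole (1 + j306·0.004) = 1 + j1.224 → |·| ≈ 1.5806, ∠ ≈ 50.75°
pole (1 + j306·0.002) = 1 + j0.612 → |·| ≈ 1.1724, ∠ ≈ 31.47°
pole (1 + j306·0.001) = 1 + j0.306 → |·| ≈ 1.0458, ∠ ≈ 17.01°
|T| = 0.064 · 76.507 · 1.0116 / (1.5806 · 1.1724 · 1.0458) ≈ 2.5559
Gain = 20 log₁₀(2.5559) ≈ 8.15 dB
∠T = (89.25° + 8.70°) − (50.75° + 31.47° + 17.01°) = -1.28°

8.2 dB, -1.3°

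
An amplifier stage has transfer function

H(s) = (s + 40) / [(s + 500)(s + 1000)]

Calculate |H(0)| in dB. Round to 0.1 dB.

H(0) = 1·40 / (500·1000) = 8e-05
20 log₁₀(8e-05) ≈ -81.94 dB

-81.9 dB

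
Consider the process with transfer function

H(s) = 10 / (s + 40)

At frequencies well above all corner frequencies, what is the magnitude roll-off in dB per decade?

-20 dB/decade

Each pole contributes −20 dB/decade at high frequency; each zero contributes +20 dB/decade.
Net: 0 zero(s) − 1 pole(s) → -20 dB/decade.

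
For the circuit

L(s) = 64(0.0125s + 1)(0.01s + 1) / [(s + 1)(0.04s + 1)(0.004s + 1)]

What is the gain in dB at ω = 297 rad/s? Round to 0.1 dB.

-17.1 dB

At ω = 297 rad/s:
zero (1 + j297·0.0125) = 1 + j3.7125 → |·| ≈ 3.8448, ∠ ≈ 74.92°
zero (1 + j297·0.01) = 1 + j2.97 → |·| ≈ 3.1338, ∠ ≈ 71.39°
pole (1 + j297·1) = 1 + j297 → |·| ≈ 297, ∠ ≈ 89.81°
pole (1 + j297·0.04) = 1 + j11.88 → |·| ≈ 11.922, ∠ ≈ 85.19°
pole (1 + j297·0.004) = 1 + j1.188 → |·| ≈ 1.5529, ∠ ≈ 49.91°
|L| = 64 · 3.8448 · 3.1338 / (297 · 11.922 · 1.5529) ≈ 0.14024
Gain = 20 log₁₀(0.14024) ≈ -17.06 dB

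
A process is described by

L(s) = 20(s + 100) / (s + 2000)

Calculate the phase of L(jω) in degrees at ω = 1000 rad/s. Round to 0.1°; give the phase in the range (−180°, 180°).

At s = jω = j1000:
zero (s+100): 100 + j1000 → |·| = √(100²+1000²) = √1010000 ≈ 1005, ∠ = arctan(1000/100) ≈ 84.29°
pole (s+2000): 2000 + j1000 → |·| = √(2000²+1000²) = √5000000 ≈ 2236.1, ∠ = arctan(1000/2000) ≈ 26.57°
∠L = 84.29° − 26.57° = 57.72°

57.7°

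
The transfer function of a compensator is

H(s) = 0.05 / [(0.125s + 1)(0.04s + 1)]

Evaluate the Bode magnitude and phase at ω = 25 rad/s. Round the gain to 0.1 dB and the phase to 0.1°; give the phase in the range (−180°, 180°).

-39.4 dB, -117.3°

At ω = 25 rad/s:
pole (1 + j25·0.125) = 1 + j3.125 → |·| ≈ 3.2811, ∠ ≈ 72.26°
pole (1 + j25·0.04) = 1 + j1 → |·| ≈ 1.4142, ∠ ≈ 45.00°
|H| = 0.05 · 1 / (3.2811 · 1.4142) ≈ 0.010776
Gain = 20 log₁₀(0.010776) ≈ -39.35 dB
∠H = (0°) − (72.26° + 45.00°) = -117.26°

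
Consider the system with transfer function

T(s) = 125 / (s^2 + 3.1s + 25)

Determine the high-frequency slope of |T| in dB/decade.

-40 dB/decade

Each pole contributes −20 dB/decade at high frequency; each zero contributes +20 dB/decade.
Net: 0 zero(s) − 2 pole(s) → -40 dB/decade.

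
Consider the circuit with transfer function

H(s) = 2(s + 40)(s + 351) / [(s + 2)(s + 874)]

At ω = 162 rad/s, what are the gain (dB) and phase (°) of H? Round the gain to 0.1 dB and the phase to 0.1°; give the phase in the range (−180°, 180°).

At s = jω = j162:
zero (s+40): 40 + j162 → |·| = √(40²+162²) = √27844 ≈ 166.87, ∠ = arctan(162/40) ≈ 76.13°
zero (s+351): 351 + j162 → |·| = √(351²+162²) = √149445 ≈ 386.58, ∠ = arctan(162/351) ≈ 24.78°
pole (s+2): 2 + j162 → |·| = √(2²+162²) = √26248 ≈ 162.01, ∠ = arctan(162/2) ≈ 89.29°
pole (s+874): 874 + j162 → |·| = √(874²+162²) = √790120 ≈ 888.89, ∠ = arctan(162/874) ≈ 10.50°
|H| = 2 · 64509 / 1.4401e+05 ≈ 0.8959
Gain = 20 log₁₀(0.8959) ≈ -0.95 dB
∠H = 100.91° − 99.79° = 1.12°

-1.0 dB, 1.1°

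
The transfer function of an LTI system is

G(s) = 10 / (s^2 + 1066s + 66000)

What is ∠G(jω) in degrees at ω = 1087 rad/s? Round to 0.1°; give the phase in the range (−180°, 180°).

-133.9°

Substitute s = j1087:
Numerator: 10 = 10 + j0
Denominator: (j1087)^2 + 1066(j1087) + 66000 = -1115569 + j1158742
|N| = √(10² + 0²) ≈ 10, ∠N ≈ 0.00°
|D| = √(1115569² + 1158742²) ≈ 1.6085e+06, ∠D ≈ 133.91°
∠G = 0.00° − 133.91° = -133.91°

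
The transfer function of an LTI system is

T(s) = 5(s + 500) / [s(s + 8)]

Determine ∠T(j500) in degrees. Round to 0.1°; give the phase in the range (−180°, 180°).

-134.1°

At s = jω = j500:
zero (s+500): 500 + j500 → |·| = √(500²+500²) = √500000 ≈ 707.11, ∠ = arctan(500/500) ≈ 45.00°
pole (s+8): 8 + j500 → |·| = √(8²+500²) = √250064 ≈ 500.06, ∠ = arctan(500/8) ≈ 89.08°
pole at origin: |s| = 500, ∠ = 90.00° (in denominator)
∠T = 45.00° − 179.08° = -134.08°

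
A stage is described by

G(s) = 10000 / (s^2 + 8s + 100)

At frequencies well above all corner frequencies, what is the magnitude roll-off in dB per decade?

-40 dB/decade

Each pole contributes −20 dB/decade at high frequency; each zero contributes +20 dB/decade.
Net: 0 zero(s) − 2 pole(s) → -40 dB/decade.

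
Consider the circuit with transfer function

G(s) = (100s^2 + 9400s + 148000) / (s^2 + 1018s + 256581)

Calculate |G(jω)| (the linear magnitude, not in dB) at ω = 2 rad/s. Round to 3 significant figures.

Substitute s = j2:
Numerator: 100(j2)^2 + 9400(j2) + 148000 = 147600 + j18800
Denominator: (j2)^2 + 1018(j2) + 256581 = 256577 + j2036
|N| = √(147600² + 18800²) ≈ 1.4879e+05, ∠N ≈ 7.26°
|D| = √(256577² + 2036²) ≈ 2.5659e+05, ∠D ≈ 0.45°
|G| = 1.4879e+05 / 2.5659e+05 ≈ 0.57987

0.580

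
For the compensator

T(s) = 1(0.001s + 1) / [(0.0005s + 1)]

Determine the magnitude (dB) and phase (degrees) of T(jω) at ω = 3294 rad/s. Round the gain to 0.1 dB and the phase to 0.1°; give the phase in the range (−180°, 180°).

At ω = 3294 rad/s:
zero (1 + j3294·0.001) = 1 + j3.294 → |·| ≈ 3.4424, ∠ ≈ 73.11°
pole (1 + j3294·0.0005) = 1 + j1.647 → |·| ≈ 1.9268, ∠ ≈ 58.74°
|T| = 1 · 3.4424 / (1.9268) ≈ 1.7866
Gain = 20 log₁₀(1.7866) ≈ 5.04 dB
∠T = (73.11°) − (58.74°) = 14.37°

5.0 dB, 14.4°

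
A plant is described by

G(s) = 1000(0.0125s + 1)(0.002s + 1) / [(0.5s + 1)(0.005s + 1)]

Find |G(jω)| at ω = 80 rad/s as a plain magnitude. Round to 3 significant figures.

At ω = 80 rad/s:
zero (1 + j80·0.0125) = 1 + j1 → |·| ≈ 1.4142, ∠ ≈ 45.00°
zero (1 + j80·0.002) = 1 + j0.16 → |·| ≈ 1.0127, ∠ ≈ 9.09°
pole (1 + j80·0.5) = 1 + j40 → |·| ≈ 40.012, ∠ ≈ 88.57°
pole (1 + j80·0.005) = 1 + j0.4 → |·| ≈ 1.077, ∠ ≈ 21.80°
|G| = 1000 · 1.4142 · 1.0127 / (40.012 · 1.077) ≈ 33.234

33.2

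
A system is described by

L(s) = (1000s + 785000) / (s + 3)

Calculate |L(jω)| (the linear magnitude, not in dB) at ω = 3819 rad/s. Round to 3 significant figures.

1.02e+03

Substitute s = j3819:
Numerator: 1000(j3819) + 785000 = 785000 + j3819000
Denominator: (j3819) + 3 = 3 + j3819
|N| = √(785000² + 3819000²) ≈ 3.8988e+06, ∠N ≈ 78.38°
|D| = √(3² + 3819²) ≈ 3819, ∠D ≈ 89.95°
|L| = 3.8988e+06 / 3819 ≈ 1020.9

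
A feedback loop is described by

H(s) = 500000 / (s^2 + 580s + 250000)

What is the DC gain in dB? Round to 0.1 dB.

H(0) = 500000 / 250000 = 2
20 log₁₀(2) ≈ 6.02 dB

6.0 dB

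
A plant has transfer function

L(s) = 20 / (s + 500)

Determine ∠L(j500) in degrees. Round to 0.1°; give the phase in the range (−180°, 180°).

Substitute s = j500:
Numerator: 20 = 20 + j0
Denominator: (j500) + 500 = 500 + j500
|N| = √(20² + 0²) ≈ 20, ∠N ≈ 0.00°
|D| = √(500² + 500²) ≈ 707.11, ∠D ≈ 45.00°
∠L = 0.00° − 45.00° = -45.00°

-45.0°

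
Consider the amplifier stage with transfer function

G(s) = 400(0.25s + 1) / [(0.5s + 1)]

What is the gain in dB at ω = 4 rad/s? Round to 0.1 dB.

At ω = 4 rad/s:
zero (1 + j4·0.25) = 1 + j1 → |·| ≈ 1.4142, ∠ ≈ 45.00°
pole (1 + j4·0.5) = 1 + j2 → |·| ≈ 2.2361, ∠ ≈ 63.43°
|G| = 400 · 1.4142 / (2.2361) ≈ 252.98
Gain = 20 log₁₀(252.98) ≈ 48.06 dB

48.1 dB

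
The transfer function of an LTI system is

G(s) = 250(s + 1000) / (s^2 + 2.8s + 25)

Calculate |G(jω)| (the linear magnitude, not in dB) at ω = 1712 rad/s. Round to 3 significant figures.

0.169

At s = jω = j1712:
zero (s+1000): 1000 + j1712 → |·| = √(1000²+1712²) = √3930944 ≈ 1982.7, ∠ = arctan(1712/1000) ≈ 59.71°
quadratic: (j1712)² + 2.8·j1712 + 25 = -2930919 + j4793.6 → |·| ≈ 2.9309e+06, ∠ ≈ 179.91°
|G| = 250 · 1982.7 / 2.9309e+06 ≈ 0.16912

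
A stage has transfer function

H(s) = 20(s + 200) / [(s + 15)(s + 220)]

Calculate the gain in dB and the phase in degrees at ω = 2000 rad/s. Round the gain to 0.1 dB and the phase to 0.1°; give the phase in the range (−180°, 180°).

At s = jω = j2000:
zero (s+200): 200 + j2000 → |·| = √(200²+2000²) = √4040000 ≈ 2010, ∠ = arctan(2000/200) ≈ 84.29°
pole (s+15): 15 + j2000 → |·| = √(15²+2000²) = √4000225 ≈ 2000.1, ∠ = arctan(2000/15) ≈ 89.57°
pole (s+220): 220 + j2000 → |·| = √(220²+2000²) = √4048400 ≈ 2012.1, ∠ = arctan(2000/220) ≈ 83.72°
|H| = 20 · 2010 / 4.0244e+06 ≈ 0.0099891
Gain = 20 log₁₀(0.0099891) ≈ -40.01 dB
∠H = 84.29° − 173.29° = -89.00°

-40.0 dB, -89.0°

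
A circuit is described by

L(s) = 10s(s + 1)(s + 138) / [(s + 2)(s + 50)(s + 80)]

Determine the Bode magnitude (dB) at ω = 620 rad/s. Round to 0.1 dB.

At s = jω = j620:
zero (s+1): 1 + j620 → |·| = √(1²+620²) = √384401 ≈ 620, ∠ = arctan(620/1) ≈ 89.91°
zero (s+138): 138 + j620 → |·| = √(138²+620²) = √403444 ≈ 635.17, ∠ = arctan(620/138) ≈ 77.45°
zero at origin: s = j620 → |·| = 620, ∠ = 90.00°
pole (s+2): 2 + j620 → |·| = √(2²+620²) = √384404 ≈ 620, ∠ = arctan(620/2) ≈ 89.82°
pole (s+50): 50 + j620 → |·| = √(50²+620²) = √386900 ≈ 622.01, ∠ = arctan(620/50) ≈ 85.39°
pole (s+80): 80 + j620 → |·| = √(80²+620²) = √390800 ≈ 625.14, ∠ = arctan(620/80) ≈ 82.65°
|L| = 10 · 2.4416e+08 / 2.4108e+08 ≈ 10.128
Gain = 20 log₁₀(10.128) ≈ 20.11 dB

20.1 dB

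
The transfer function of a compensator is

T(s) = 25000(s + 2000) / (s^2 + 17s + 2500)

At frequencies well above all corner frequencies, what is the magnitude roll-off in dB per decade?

-20 dB/decade

Each pole contributes −20 dB/decade at high frequency; each zero contributes +20 dB/decade.
Net: 1 zero(s) − 2 pole(s) → -20 dB/decade.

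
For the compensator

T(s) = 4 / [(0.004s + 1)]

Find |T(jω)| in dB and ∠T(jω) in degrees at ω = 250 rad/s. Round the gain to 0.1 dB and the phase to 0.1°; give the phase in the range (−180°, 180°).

9.0 dB, -45.0°

At ω = 250 rad/s:
pole (1 + j250·0.004) = 1 + j1 → |·| ≈ 1.4142, ∠ ≈ 45.00°
|T| = 4 · 1 / (1.4142) ≈ 2.8285
Gain = 20 log₁₀(2.8285) ≈ 9.03 dB
∠T = (0°) − (45.00°) = -45.00°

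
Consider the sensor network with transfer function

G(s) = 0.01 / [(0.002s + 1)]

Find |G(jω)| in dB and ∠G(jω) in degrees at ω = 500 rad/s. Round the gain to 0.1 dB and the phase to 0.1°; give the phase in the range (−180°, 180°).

-43.0 dB, -45.0°

At ω = 500 rad/s:
pole (1 + j500·0.002) = 1 + j1 → |·| ≈ 1.4142, ∠ ≈ 45.00°
|G| = 0.01 · 1 / (1.4142) ≈ 0.0070711
Gain = 20 log₁₀(0.0070711) ≈ -43.01 dB
∠G = (0°) − (45.00°) = -45.00°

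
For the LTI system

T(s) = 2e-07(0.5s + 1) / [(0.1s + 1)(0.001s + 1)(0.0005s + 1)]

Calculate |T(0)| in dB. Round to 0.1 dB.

-134.0 dB

T(0) = 2e-07 · 1 / 1 ≈ 2e-07
20 log₁₀(2e-07) ≈ -133.98 dB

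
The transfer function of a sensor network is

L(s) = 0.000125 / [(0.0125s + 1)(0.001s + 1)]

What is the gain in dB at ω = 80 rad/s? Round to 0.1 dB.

At ω = 80 rad/s:
pole (1 + j80·0.0125) = 1 + j1 → |·| ≈ 1.4142, ∠ ≈ 45.00°
pole (1 + j80·0.001) = 1 + j0.08 → |·| ≈ 1.0032, ∠ ≈ 4.57°
|L| = 0.000125 · 1 / (1.4142 · 1.0032) ≈ 8.8107e-05
Gain = 20 log₁₀(8.8107e-05) ≈ -81.10 dB

-81.1 dB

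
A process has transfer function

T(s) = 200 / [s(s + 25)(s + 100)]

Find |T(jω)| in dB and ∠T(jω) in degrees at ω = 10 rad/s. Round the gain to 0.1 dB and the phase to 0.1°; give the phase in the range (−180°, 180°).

At s = jω = j10:
pole (s+25): 25 + j10 → |·| = √(25²+10²) = √725 ≈ 26.926, ∠ = arctan(10/25) ≈ 21.80°
pole (s+100): 100 + j10 → |·| = √(100²+10²) = √10100 ≈ 100.5, ∠ = arctan(10/100) ≈ 5.71°
pole at origin: |s| = 10, ∠ = 90.00° (in denominator)
|T| = 200 / 27061 ≈ 0.0073907
Gain = 20 log₁₀(0.0073907) ≈ -42.63 dB
∠T = 0.00° − 117.51° = -117.51°

-42.6 dB, -117.5°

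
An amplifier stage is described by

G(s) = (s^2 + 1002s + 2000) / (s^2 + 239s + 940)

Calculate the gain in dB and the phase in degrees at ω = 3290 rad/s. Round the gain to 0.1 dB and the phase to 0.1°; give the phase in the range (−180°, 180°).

0.4 dB, -12.8°

Substitute s = j3290:
Numerator: (j3290)^2 + 1002(j3290) + 2000 = -10822100 + j3296580
Denominator: (j3290)^2 + 239(j3290) + 940 = -10823160 + j786310
|N| = √(10822100² + 3296580²) ≈ 1.1313e+07, ∠N ≈ 163.06°
|D| = √(10823160² + 786310²) ≈ 1.0852e+07, ∠D ≈ 175.84°
|G| = 1.1313e+07 / 1.0852e+07 ≈ 1.0425
Gain = 20 log₁₀(1.0425) ≈ 0.36 dB
∠G = 163.06° − 175.84° = -12.78°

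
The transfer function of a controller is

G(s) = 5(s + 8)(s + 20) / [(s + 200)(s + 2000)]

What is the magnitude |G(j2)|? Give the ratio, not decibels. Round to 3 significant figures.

0.00207

At s = jω = j2:
zero (s+8): 8 + j2 → |·| = √(8²+2²) = √68 ≈ 8.2462, ∠ = arctan(2/8) ≈ 14.04°
zero (s+20): 20 + j2 → |·| = √(20²+2²) = √404 ≈ 20.1, ∠ = arctan(2/20) ≈ 5.71°
pole (s+200): 200 + j2 → |·| = √(200²+2²) = √40004 ≈ 200.01, ∠ = arctan(2/200) ≈ 0.57°
pole (s+2000): 2000 + j2 → |·| = √(2000²+2²) = √4000004 ≈ 2000, ∠ = arctan(2/2000) ≈ 0.06°
|G| = 5 · 165.75 / 4.0002e+05 ≈ 0.0020718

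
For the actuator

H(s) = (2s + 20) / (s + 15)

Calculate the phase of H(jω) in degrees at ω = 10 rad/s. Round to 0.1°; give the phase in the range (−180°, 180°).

11.3°

Substitute s = j10:
Numerator: 2(j10) + 20 = 20 + j20
Denominator: (j10) + 15 = 15 + j10
|N| = √(20² + 20²) ≈ 28.284, ∠N ≈ 45.00°
|D| = √(15² + 10²) ≈ 18.028, ∠D ≈ 33.69°
∠H = 45.00° − 33.69° = 11.31°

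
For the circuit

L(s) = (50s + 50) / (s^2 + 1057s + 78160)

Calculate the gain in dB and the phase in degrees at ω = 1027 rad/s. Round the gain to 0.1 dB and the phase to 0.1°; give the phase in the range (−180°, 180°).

Substitute s = j1027:
Numerator: 50(j1027) + 50 = 50 + j51350
Denominator: (j1027)^2 + 1057(j1027) + 78160 = -976569 + j1085539
|N| = √(50² + 51350²) ≈ 51350, ∠N ≈ 89.94°
|D| = √(976569² + 1085539²) ≈ 1.4602e+06, ∠D ≈ 131.98°
|L| = 51350 / 1.4602e+06 ≈ 0.035166
Gain = 20 log₁₀(0.035166) ≈ -29.08 dB
∠L = 89.94° − 131.98° = -42.04°

-29.1 dB, -42.0°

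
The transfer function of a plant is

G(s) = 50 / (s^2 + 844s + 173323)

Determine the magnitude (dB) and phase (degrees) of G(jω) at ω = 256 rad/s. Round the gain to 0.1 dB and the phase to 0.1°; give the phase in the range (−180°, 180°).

Substitute s = j256:
Numerator: 50 = 50 + j0
Denominator: (j256)^2 + 844(j256) + 173323 = 107787 + j216064
|N| = √(50² + 0²) ≈ 50, ∠N ≈ 0.00°
|D| = √(107787² + 216064²) ≈ 2.4146e+05, ∠D ≈ 63.49°
|G| = 50 / 2.4146e+05 ≈ 0.00020707
Gain = 20 log₁₀(0.00020707) ≈ -73.68 dB
∠G = 0.00° − 63.49° = -63.49°

-73.7 dB, -63.5°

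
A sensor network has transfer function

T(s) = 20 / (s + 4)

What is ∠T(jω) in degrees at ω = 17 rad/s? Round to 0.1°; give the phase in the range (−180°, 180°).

-76.8°

Substitute s = j17:
Numerator: 20 = 20 + j0
Denominator: (j17) + 4 = 4 + j17
|N| = √(20² + 0²) ≈ 20, ∠N ≈ 0.00°
|D| = √(4² + 17²) ≈ 17.464, ∠D ≈ 76.76°
∠T = 0.00° − 76.76° = -76.76°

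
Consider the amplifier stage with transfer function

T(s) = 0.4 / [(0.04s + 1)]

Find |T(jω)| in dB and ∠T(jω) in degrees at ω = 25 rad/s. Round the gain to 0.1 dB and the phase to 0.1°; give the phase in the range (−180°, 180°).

At ω = 25 rad/s:
pole (1 + j25·0.04) = 1 + j1 → |·| ≈ 1.4142, ∠ ≈ 45.00°
|T| = 0.4 · 1 / (1.4142) ≈ 0.28285
Gain = 20 log₁₀(0.28285) ≈ -10.97 dB
∠T = (0°) − (45.00°) = -45.00°

-11.0 dB, -45.0°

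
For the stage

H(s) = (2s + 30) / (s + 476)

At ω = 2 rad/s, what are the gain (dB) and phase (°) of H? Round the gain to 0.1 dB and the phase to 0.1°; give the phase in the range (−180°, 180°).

-23.9 dB, 7.4°

Substitute s = j2:
Numerator: 2(j2) + 30 = 30 + j4
Denominator: (j2) + 476 = 476 + j2
|N| = √(30² + 4²) ≈ 30.265, ∠N ≈ 7.59°
|D| = √(476² + 2²) ≈ 476, ∠D ≈ 0.24°
|H| = 30.265 / 476 ≈ 0.063582
Gain = 20 log₁₀(0.063582) ≈ -23.93 dB
∠H = 7.59° − 0.24° = 7.35°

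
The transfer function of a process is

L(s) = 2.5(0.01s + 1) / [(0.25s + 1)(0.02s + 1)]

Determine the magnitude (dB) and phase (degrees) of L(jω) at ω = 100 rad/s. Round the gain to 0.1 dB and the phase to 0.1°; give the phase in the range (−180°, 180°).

-24.0 dB, -106.1°

At ω = 100 rad/s:
zero (1 + j100·0.01) = 1 + j1 → |·| ≈ 1.4142, ∠ ≈ 45.00°
pole (1 + j100·0.25) = 1 + j25 → |·| ≈ 25.02, ∠ ≈ 87.71°
pole (1 + j100·0.02) = 1 + j2 → |·| ≈ 2.2361, ∠ ≈ 63.43°
|L| = 2.5 · 1.4142 / (25.02 · 2.2361) ≈ 0.063193
Gain = 20 log₁₀(0.063193) ≈ -23.99 dB
∠L = (45.00°) − (87.71° + 63.43°) = -106.14°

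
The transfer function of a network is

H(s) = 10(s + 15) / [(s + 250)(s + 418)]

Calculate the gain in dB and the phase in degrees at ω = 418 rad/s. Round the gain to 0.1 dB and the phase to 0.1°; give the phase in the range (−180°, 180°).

-36.8 dB, -16.2°

At s = jω = j418:
zero (s+15): 15 + j418 → |·| = √(15²+418²) = √174949 ≈ 418.27, ∠ = arctan(418/15) ≈ 87.94°
pole (s+250): 250 + j418 → |·| = √(250²+418²) = √237224 ≈ 487.06, ∠ = arctan(418/250) ≈ 59.12°
pole (s+418): 418 + j418 → |·| = √(418²+418²) = √349448 ≈ 591.14, ∠ = arctan(418/418) ≈ 45.00°
|H| = 10 · 418.27 / 2.8792e+05 ≈ 0.014527
Gain = 20 log₁₀(0.014527) ≈ -36.76 dB
∠H = 87.94° − 104.12° = -16.18°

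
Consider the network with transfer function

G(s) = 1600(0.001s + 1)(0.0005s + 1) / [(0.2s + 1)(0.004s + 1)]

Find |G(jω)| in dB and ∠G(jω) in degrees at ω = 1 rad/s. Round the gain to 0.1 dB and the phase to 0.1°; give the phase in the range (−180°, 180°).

At ω = 1 rad/s:
zero (1 + j1·0.001) = 1 + j0.001 → |·| ≈ 1, ∠ ≈ 0.06°
zero (1 + j1·0.0005) = 1 + j0.0005 → |·| ≈ 1, ∠ ≈ 0.03°
pole (1 + j1·0.2) = 1 + j0.2 → |·| ≈ 1.0198, ∠ ≈ 11.31°
pole (1 + j1·0.004) = 1 + j0.004 → |·| ≈ 1, ∠ ≈ 0.23°
|G| = 1600 · 1 · 1 / (1.0198 · 1) ≈ 1568.9
Gain = 20 log₁₀(1568.9) ≈ 63.91 dB
∠G = (0.06° + 0.03°) − (11.31° + 0.23°) = -11.45°

63.9 dB, -11.5°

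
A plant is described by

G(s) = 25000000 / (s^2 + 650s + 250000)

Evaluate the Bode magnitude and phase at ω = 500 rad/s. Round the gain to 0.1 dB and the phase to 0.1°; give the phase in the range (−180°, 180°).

37.7 dB, -90.0°

At s = jω = j500:
quadratic: (j500)² + 650·j500 + 250000 = 0 + j325000 → |·| ≈ 3.25e+05, ∠ ≈ 90.00°
|G| = 25000000 / 3.25e+05 ≈ 76.923
Gain = 20 log₁₀(76.923) ≈ 37.72 dB
∠G = 0.00° − 90.00° = -90.00°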